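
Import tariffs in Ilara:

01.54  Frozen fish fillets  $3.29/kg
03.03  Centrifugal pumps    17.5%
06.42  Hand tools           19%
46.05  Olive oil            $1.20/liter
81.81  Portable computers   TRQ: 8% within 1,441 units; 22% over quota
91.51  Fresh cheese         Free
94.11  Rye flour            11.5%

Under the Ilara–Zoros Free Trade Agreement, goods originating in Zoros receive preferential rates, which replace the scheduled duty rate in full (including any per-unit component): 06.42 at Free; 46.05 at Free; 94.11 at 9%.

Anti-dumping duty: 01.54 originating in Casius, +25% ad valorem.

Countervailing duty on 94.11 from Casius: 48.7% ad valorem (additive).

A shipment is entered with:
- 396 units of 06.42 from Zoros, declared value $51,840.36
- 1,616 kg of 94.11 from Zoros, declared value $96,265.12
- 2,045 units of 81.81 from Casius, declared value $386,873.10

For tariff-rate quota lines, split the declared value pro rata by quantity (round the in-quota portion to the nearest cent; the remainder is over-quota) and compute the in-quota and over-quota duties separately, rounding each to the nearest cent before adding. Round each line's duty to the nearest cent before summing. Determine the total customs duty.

$55,610.77

Line 1 (06.42, Zoros, 396 units, $51,840.36):
Base rate for 06.42 is 19%.
Origin Zoros qualifies under the Ilara–Zoros agreement and 06.42 is covered: preferential rate Free applies instead.
Duty = $51,840.36 × 0% = $0.00.
Line 2 (94.11, Zoros, 1,616 kg, $96,265.12):
Base rate for 94.11 is 11.5%.
Origin Zoros qualifies under the Ilara–Zoros agreement and 94.11 is covered: preferential rate 9% applies instead.
The additional-duty order on 94.11 targets Casius, not Zoros; it does not apply.
Duty = $96,265.12 × 9% = $8,663.86.
Line 3 (81.81, Casius, 2,045 units, $386,873.10):
Code 81.81 is under a tariff-rate quota (threshold 1,441 units). In-quota: 1,441 units at 8%; over-quota: 604 units at 22%.
Pro-rata value split: in-quota = $386,873.10 × 1,441/2,045 = $272,608.38; over-quota = $386,873.10 − $272,608.38 = $114,264.72.
In-quota duty = $272,608.38 × 8% = $21,808.67. Over-quota duty = $114,264.72 × 22% = $25,138.24.
Line duty = $21,808.67 + $25,138.24 = $46,946.91.
Total = $0.00 + $8,663.86 + $46,946.91 = $55,610.77.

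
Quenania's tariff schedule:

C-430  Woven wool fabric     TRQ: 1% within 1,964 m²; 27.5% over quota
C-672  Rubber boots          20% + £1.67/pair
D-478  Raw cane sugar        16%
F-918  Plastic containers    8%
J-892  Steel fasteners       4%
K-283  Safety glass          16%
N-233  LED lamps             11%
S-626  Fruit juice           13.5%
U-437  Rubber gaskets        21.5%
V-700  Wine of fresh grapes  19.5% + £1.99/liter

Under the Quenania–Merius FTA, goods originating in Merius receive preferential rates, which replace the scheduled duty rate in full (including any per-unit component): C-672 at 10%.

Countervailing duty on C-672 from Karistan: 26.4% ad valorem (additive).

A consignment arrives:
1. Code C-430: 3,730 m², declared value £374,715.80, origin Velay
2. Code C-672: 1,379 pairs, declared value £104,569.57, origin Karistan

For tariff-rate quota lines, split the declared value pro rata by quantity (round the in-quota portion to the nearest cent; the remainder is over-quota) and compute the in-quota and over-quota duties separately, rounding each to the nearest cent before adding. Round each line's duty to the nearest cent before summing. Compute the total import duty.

Line 1 (C-430, Velay, 3,730 m², £374,715.80):
Code C-430 is under a tariff-rate quota (threshold 1,964 m²). In-quota: 1,964 m² at 1%; over-quota: 1,766 m² at 27.5%.
Pro-rata value split: in-quota = £374,715.80 × 1,964/3,730 = £197,303.44; over-quota = £374,715.80 − £197,303.44 = £177,412.36.
In-quota duty = £197,303.44 × 1% = £1,973.03. Over-quota duty = £177,412.36 × 27.5% = £48,788.40.
Line duty = £1,973.03 + £48,788.40 = £50,761.43.
Line 2 (C-672, Karistan, 1,379 pairs, £104,569.57):
Base rate for C-672 is 20% + £1.67/pair.
C-672 has an FTA preferential rate, but origin Karistan is not Merius; base rate stands.
Additional duty on C-672 from Karistan: +26.4%. Applied ad valorem rate: 20% + 26.4% = 46.4%.
Duty = £104,569.57 × 46.4% + 1,379 × £1.67 = £50,823.21.
Total = £50,761.43 + £50,823.21 = £101,584.64.

£101,584.64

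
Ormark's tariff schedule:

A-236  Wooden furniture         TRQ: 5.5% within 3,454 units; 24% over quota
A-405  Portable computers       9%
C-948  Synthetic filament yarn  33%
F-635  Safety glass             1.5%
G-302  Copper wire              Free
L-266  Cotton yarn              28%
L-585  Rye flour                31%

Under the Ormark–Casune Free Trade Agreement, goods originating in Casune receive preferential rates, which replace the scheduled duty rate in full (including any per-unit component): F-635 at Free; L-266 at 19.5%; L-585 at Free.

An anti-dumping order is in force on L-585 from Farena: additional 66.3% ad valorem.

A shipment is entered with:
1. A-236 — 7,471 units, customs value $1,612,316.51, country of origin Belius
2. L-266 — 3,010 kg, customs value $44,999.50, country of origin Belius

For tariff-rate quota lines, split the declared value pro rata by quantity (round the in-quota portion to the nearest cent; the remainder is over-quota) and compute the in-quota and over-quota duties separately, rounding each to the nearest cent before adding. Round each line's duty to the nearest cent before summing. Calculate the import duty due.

$261,655.39

Line 1 (A-236, Belius, 7,471 units, $1,612,316.51):
Code A-236 is under a tariff-rate quota (threshold 3,454 units). In-quota: 3,454 units at 5.5%; over-quota: 4,017 units at 24%.
Pro-rata value split: in-quota = $1,612,316.51 × 3,454/7,471 = $745,407.74; over-quota = $1,612,316.51 − $745,407.74 = $866,908.77.
In-quota duty = $745,407.74 × 5.5% = $40,997.43. Over-quota duty = $866,908.77 × 24% = $208,058.10.
Line duty = $40,997.43 + $208,058.10 = $249,055.53.
Line 2 (L-266, Belius, 3,010 kg, $44,999.50):
Base rate for L-266 is 28%.
L-266 has an FTA preferential rate, but origin Belius is not Casune; base rate stands.
Duty = $44,999.50 × 28% = $12,599.86.
Total = $249,055.53 + $12,599.86 = $261,655.39.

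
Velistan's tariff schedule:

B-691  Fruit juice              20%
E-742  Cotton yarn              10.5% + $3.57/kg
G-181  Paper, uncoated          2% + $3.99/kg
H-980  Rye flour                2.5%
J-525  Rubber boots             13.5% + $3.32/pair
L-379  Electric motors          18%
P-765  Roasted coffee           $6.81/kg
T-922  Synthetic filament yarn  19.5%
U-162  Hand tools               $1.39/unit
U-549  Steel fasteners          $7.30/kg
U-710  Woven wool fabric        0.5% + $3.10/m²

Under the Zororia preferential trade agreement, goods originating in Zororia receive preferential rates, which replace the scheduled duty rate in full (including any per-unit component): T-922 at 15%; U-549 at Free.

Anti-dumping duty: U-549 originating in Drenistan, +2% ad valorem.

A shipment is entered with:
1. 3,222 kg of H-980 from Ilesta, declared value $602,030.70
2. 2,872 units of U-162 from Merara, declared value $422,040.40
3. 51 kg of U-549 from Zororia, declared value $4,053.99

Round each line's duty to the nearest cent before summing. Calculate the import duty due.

$19,042.85

Line 1 (H-980, Ilesta, 3,222 kg, $602,030.70):
Base rate for H-980 is 2.5%.
Duty = $602,030.70 × 2.5% = $15,050.77.
Line 2 (U-162, Merara, 2,872 units, $422,040.40):
Base rate for U-162 is $1.39/unit.
Duty = 2,872 × $1.39 = $3,992.08.
Line 3 (U-549, Zororia, 51 kg, $4,053.99):
Base rate for U-549 is $7.30/kg.
Origin Zororia qualifies under the Velistan–Zororia agreement and U-549 is covered: preferential rate Free applies instead.
The additional-duty order on U-549 targets Drenistan, not Zororia; it does not apply.
Duty = $4,053.99 × 0% = $0.00.
Total = $15,050.77 + $3,992.08 + $0.00 = $19,042.85.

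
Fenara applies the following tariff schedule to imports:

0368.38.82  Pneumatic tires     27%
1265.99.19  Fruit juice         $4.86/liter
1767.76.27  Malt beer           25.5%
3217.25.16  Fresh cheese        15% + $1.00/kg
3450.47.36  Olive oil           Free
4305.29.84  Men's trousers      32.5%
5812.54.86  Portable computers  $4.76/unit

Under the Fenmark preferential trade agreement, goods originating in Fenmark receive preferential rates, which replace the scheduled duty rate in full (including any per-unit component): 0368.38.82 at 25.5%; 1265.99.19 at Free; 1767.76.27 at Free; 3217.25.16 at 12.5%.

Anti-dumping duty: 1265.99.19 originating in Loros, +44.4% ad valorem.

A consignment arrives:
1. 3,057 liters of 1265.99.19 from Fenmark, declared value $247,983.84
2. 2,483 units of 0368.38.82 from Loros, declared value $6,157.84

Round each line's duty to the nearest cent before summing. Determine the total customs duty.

$1,662.62

Line 1 (1265.99.19, Fenmark, 3,057 liters, $247,983.84):
Base rate for 1265.99.19 is $4.86/liter.
Origin Fenmark qualifies under the Fenara–Fenmark agreement and 1265.99.19 is covered: preferential rate Free applies instead.
The additional-duty order on 1265.99.19 targets Loros, not Fenmark; it does not apply.
Duty = $247,983.84 × 0% = $0.00.
Line 2 (0368.38.82, Loros, 2,483 units, $6,157.84):
Base rate for 0368.38.82 is 27%.
0368.38.82 has an FTA preferential rate, but origin Loros is not Fenmark; base rate stands.
Duty = $6,157.84 × 27% = $1,662.62.
Total = $0.00 + $1,662.62 = $1,662.62.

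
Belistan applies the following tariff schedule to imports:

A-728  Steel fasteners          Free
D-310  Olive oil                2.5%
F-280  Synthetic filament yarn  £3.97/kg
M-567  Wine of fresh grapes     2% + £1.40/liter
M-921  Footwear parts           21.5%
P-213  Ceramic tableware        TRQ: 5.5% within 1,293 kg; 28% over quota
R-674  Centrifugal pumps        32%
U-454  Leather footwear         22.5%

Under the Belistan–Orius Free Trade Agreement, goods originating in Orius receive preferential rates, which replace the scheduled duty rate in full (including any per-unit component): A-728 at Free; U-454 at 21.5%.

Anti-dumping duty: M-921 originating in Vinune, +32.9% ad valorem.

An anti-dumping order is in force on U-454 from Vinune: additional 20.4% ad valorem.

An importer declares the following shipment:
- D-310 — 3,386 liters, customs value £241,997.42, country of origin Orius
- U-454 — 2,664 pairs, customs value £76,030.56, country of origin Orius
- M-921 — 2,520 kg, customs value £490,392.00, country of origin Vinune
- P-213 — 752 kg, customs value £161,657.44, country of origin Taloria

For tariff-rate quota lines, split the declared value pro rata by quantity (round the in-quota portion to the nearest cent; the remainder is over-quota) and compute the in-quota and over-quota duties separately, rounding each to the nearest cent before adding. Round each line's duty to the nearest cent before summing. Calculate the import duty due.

£298,060.92

Line 1 (D-310, Orius, 3,386 liters, £241,997.42):
Base rate for D-310 is 2.5%.
Origin Orius is the FTA partner but D-310 is not on the preference list; base rate stands.
Duty = £241,997.42 × 2.5% = £6,049.94.
Line 2 (U-454, Orius, 2,664 pairs, £76,030.56):
Base rate for U-454 is 22.5%.
Origin Orius qualifies under the Belistan–Orius agreement and U-454 is covered: preferential rate 21.5% applies instead.
The additional-duty order on U-454 targets Vinune, not Orius; it does not apply.
Duty = £76,030.56 × 21.5% = £16,346.57.
Line 3 (M-921, Vinune, 2,520 kg, £490,392.00):
Base rate for M-921 is 21.5%.
Additional duty on M-921 from Vinune: +32.9%. Applied ad valorem rate: 21.5% + 32.9% = 54.4%.
Duty = £490,392.00 × 54.4% = £266,773.25.
Line 4 (P-213, Taloria, 752 kg, £161,657.44):
Code P-213 is under a tariff-rate quota (threshold 1,293 kg). Quantity 752 kg is within the quota, so the in-quota rate 5.5% applies to the full value.
Duty = £161,657.44 × 5.5% = £8,891.16.
Total = £6,049.94 + £16,346.57 + £266,773.25 + £8,891.16 = £298,060.92.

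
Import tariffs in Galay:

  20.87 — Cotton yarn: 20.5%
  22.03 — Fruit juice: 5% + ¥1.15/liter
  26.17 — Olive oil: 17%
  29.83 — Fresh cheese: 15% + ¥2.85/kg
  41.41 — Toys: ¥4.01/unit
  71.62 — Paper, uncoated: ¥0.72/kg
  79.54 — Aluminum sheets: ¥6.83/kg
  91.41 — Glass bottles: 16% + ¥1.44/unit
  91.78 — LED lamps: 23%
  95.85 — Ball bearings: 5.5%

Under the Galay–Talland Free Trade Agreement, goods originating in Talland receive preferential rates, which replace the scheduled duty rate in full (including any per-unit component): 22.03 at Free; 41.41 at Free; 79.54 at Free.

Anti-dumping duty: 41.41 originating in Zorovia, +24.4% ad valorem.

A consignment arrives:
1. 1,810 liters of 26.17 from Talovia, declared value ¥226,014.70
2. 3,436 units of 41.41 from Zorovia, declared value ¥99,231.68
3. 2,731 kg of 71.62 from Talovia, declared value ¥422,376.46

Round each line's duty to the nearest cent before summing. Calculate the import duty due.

Line 1 (26.17, Talovia, 1,810 liters, ¥226,014.70):
Base rate for 26.17 is 17%.
Duty = ¥226,014.70 × 17% = ¥38,422.50.
Line 2 (41.41, Zorovia, 3,436 units, ¥99,231.68):
Base rate for 41.41 is ¥4.01/unit.
41.41 has an FTA preferential rate, but origin Zorovia is not Talland; base rate stands.
Additional duty on 41.41 from Zorovia: +24.4% ad valorem. Applied ad valorem rate = 24.4%.
Duty = ¥99,231.68 × 24.4% + 3,436 × ¥4.01 = ¥37,990.89.
Line 3 (71.62, Talovia, 2,731 kg, ¥422,376.46):
Base rate for 71.62 is ¥0.72/kg.
Duty = 2,731 × ¥0.72 = ¥1,966.32.
Total = ¥38,422.50 + ¥37,990.89 + ¥1,966.32 = ¥78,379.71.

¥78,379.71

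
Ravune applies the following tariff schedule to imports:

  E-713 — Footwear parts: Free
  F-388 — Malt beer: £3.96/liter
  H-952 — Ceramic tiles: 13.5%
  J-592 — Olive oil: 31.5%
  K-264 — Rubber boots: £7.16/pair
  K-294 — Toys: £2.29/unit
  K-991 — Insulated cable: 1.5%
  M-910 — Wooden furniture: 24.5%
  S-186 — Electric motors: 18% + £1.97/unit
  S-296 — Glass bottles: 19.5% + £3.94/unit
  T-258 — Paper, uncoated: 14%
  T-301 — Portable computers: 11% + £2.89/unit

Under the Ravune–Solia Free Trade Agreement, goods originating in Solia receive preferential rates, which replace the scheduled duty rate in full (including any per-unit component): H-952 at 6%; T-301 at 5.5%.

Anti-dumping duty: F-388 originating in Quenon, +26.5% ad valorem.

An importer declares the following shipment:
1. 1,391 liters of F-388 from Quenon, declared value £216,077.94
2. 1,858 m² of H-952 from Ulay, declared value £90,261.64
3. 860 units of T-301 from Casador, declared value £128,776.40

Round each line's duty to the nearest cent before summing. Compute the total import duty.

£91,605.13

Line 1 (F-388, Quenon, 1,391 liters, £216,077.94):
Base rate for F-388 is £3.96/liter.
Additional duty on F-388 from Quenon: +26.5% ad valorem. Applied ad valorem rate = 26.5%.
Duty = £216,077.94 × 26.5% + 1,391 × £3.96 = £62,769.01.
Line 2 (H-952, Ulay, 1,858 m², £90,261.64):
Base rate for H-952 is 13.5%.
H-952 has an FTA preferential rate, but origin Ulay is not Solia; base rate stands.
Duty = £90,261.64 × 13.5% = £12,185.32.
Line 3 (T-301, Casador, 860 units, £128,776.40):
Base rate for T-301 is 11% + £2.89/unit.
T-301 has an FTA preferential rate, but origin Casador is not Solia; base rate stands.
Duty = £128,776.40 × 11% + 860 × £2.89 = £16,650.80.
Total = £62,769.01 + £12,185.32 + £16,650.80 = £91,605.13.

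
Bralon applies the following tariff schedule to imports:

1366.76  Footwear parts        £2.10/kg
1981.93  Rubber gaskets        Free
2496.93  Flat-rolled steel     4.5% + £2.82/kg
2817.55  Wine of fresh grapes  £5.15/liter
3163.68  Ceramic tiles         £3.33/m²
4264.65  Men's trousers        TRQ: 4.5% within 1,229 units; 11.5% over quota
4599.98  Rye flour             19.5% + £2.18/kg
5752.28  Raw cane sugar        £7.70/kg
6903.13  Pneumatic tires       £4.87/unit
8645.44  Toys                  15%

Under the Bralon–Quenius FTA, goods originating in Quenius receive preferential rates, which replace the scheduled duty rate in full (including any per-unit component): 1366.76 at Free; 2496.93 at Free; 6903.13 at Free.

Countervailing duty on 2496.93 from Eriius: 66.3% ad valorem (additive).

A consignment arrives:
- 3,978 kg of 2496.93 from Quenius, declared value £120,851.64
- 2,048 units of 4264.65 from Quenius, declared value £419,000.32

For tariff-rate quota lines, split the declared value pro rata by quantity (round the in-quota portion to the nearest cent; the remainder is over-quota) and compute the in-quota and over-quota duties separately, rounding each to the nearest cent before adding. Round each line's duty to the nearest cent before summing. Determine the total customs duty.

£30,584.16

Line 1 (2496.93, Quenius, 3,978 kg, £120,851.64):
Base rate for 2496.93 is 4.5% + £2.82/kg.
Origin Quenius qualifies under the Bralon–Quenius agreement and 2496.93 is covered: preferential rate Free applies instead.
The additional-duty order on 2496.93 targets Eriius, not Quenius; it does not apply.
Duty = £120,851.64 × 0% = £0.00.
Line 2 (4264.65, Quenius, 2,048 units, £419,000.32):
Code 4264.65 is under a tariff-rate quota (threshold 1,229 units). In-quota: 1,229 units at 4.5%; over-quota: 819 units at 11.5%.
Pro-rata value split: in-quota = £419,000.32 × 1,229/2,048 = £251,441.11; over-quota = £419,000.32 − £251,441.11 = £167,559.21.
In-quota duty = £251,441.11 × 4.5% = £11,314.85. Over-quota duty = £167,559.21 × 11.5% = £19,269.31.
Line duty = £11,314.85 + £19,269.31 = £30,584.16.
Total = £0.00 + £30,584.16 = £30,584.16.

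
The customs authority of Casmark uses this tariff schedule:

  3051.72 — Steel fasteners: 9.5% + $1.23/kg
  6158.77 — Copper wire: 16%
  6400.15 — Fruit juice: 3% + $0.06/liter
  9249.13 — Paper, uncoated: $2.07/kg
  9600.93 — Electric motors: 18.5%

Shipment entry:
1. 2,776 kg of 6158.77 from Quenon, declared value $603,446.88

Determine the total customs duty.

$96,551.50

Line 1 (6158.77, Quenon, 2,776 kg, $603,446.88):
Base rate for 6158.77 is 16%.
Duty = $603,446.88 × 16% = $96,551.50.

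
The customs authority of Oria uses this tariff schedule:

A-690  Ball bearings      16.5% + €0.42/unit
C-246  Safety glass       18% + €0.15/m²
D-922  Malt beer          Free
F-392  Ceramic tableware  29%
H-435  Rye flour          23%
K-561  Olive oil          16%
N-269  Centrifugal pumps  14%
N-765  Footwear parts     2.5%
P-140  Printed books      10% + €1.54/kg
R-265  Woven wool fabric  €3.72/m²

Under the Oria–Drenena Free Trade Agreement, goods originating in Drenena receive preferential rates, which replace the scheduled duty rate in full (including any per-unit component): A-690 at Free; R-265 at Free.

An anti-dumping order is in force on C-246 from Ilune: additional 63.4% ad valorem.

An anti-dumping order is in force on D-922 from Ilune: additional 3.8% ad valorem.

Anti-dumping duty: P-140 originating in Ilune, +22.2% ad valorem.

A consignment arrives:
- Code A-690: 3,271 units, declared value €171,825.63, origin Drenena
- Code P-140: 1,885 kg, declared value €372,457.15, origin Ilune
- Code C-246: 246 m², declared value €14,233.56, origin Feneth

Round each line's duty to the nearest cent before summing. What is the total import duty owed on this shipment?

Line 1 (A-690, Drenena, 3,271 units, €171,825.63):
Base rate for A-690 is 16.5% + €0.42/unit.
Origin Drenena qualifies under the Oria–Drenena agreement and A-690 is covered: preferential rate Free applies instead.
Duty = €171,825.63 × 0% = €0.00.
Line 2 (P-140, Ilune, 1,885 kg, €372,457.15):
Base rate for P-140 is 10% + €1.54/kg.
Additional duty on P-140 from Ilune: +22.2%. Applied ad valorem rate: 10% + 22.2% = 32.2%.
Duty = €372,457.15 × 32.2% + 1,885 × €1.54 = €122,834.10.
Line 3 (C-246, Feneth, 246 m², €14,233.56):
Base rate for C-246 is 18% + €0.15/m².
The additional-duty order on C-246 targets Ilune, not Feneth; it does not apply.
Duty = €14,233.56 × 18% + 246 × €0.15 = €2,598.94.
Total = €0.00 + €122,834.10 + €2,598.94 = €125,433.04.

€125,433.04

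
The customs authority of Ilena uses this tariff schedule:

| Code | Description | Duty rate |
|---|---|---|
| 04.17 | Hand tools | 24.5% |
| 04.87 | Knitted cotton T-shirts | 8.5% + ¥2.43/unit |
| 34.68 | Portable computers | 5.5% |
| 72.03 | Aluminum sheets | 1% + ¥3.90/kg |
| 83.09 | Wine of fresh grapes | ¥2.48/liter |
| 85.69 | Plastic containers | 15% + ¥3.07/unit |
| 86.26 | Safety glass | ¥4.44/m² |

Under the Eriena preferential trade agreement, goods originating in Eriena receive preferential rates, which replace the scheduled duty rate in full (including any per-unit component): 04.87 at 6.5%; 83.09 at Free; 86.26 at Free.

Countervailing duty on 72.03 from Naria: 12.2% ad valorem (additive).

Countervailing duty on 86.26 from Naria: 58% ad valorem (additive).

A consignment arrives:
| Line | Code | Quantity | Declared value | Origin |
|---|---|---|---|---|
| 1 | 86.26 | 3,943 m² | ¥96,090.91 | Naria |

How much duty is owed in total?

¥73,239.65

Line 1 (86.26, Naria, 3,943 m², ¥96,090.91):
Base rate for 86.26 is ¥4.44/m².
86.26 has an FTA preferential rate, but origin Naria is not Eriena; base rate stands.
Additional duty on 86.26 from Naria: +58% ad valorem. Applied ad valorem rate = 58%.
Duty = ¥96,090.91 × 58% + 3,943 × ¥4.44 = ¥73,239.65.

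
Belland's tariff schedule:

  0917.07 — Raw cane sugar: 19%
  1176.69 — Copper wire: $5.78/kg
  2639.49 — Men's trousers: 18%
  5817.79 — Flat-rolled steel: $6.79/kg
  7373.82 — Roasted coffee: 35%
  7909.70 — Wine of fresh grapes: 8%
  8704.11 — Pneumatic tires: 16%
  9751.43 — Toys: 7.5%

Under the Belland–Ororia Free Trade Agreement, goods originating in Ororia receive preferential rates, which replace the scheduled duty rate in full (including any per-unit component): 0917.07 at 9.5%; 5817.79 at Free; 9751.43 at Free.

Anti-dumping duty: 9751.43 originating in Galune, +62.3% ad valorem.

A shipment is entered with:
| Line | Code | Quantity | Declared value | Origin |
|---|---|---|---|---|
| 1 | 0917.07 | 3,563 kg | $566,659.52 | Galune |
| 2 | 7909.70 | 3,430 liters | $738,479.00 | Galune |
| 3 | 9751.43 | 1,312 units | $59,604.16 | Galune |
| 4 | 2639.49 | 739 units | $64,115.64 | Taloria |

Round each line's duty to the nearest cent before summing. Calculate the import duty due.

Line 1 (0917.07, Galune, 3,563 kg, $566,659.52):
Base rate for 0917.07 is 19%.
0917.07 has an FTA preferential rate, but origin Galune is not Ororia; base rate stands.
Duty = $566,659.52 × 19% = $107,665.31.
Line 2 (7909.70, Galune, 3,430 liters, $738,479.00):
Base rate for 7909.70 is 8%.
Duty = $738,479.00 × 8% = $59,078.32.
Line 3 (9751.43, Galune, 1,312 units, $59,604.16):
Base rate for 9751.43 is 7.5%.
9751.43 has an FTA preferential rate, but origin Galune is not Ororia; base rate stands.
Additional duty on 9751.43 from Galune: +62.3%. Applied ad valorem rate: 7.5% + 62.3% = 69.8%.
Duty = $59,604.16 × 69.8% = $41,603.70.
Line 4 (2639.49, Taloria, 739 units, $64,115.64):
Base rate for 2639.49 is 18%.
Duty = $64,115.64 × 18% = $11,540.82.
Total = $107,665.31 + $59,078.32 + $41,603.70 + $11,540.82 = $219,888.15.

$219,888.15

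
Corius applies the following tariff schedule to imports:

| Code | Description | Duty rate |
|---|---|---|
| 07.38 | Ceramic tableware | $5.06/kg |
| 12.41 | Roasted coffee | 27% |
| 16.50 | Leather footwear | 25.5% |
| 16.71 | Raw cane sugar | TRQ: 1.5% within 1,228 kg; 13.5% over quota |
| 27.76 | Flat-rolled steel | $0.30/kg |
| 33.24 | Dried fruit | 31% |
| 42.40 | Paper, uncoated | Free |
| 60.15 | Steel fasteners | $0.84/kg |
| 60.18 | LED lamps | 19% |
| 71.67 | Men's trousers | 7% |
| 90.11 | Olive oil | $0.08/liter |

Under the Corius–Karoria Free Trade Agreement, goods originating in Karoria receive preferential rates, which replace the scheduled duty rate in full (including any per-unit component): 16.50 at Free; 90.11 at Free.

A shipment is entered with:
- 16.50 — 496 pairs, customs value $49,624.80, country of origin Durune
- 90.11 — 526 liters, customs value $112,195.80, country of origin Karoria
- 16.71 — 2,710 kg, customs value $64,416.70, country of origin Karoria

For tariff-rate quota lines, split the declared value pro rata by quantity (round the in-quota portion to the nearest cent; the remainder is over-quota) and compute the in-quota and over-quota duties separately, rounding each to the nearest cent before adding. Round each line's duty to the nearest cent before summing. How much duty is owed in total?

$17,847.82

Line 1 (16.50, Durune, 496 pairs, $49,624.80):
Base rate for 16.50 is 25.5%.
16.50 has an FTA preferential rate, but origin Durune is not Karoria; base rate stands.
Duty = $49,624.80 × 25.5% = $12,654.32.
Line 2 (90.11, Karoria, 526 liters, $112,195.80):
Base rate for 90.11 is $0.08/liter.
Origin Karoria qualifies under the Corius–Karoria agreement and 90.11 is covered: preferential rate Free applies instead.
Duty = $112,195.80 × 0% = $0.00.
Line 3 (16.71, Karoria, 2,710 kg, $64,416.70):
Code 16.71 is under a tariff-rate quota (threshold 1,228 kg). In-quota: 1,228 kg at 1.5%; over-quota: 1,482 kg at 13.5%.
Pro-rata value split: in-quota = $64,416.70 × 1,228/2,710 = $29,189.56; over-quota = $64,416.70 − $29,189.56 = $35,227.14.
In-quota duty = $29,189.56 × 1.5% = $437.84. Over-quota duty = $35,227.14 × 13.5% = $4,755.66.
Line duty = $437.84 + $4,755.66 = $5,193.50.
Total = $12,654.32 + $0.00 + $5,193.50 = $17,847.82.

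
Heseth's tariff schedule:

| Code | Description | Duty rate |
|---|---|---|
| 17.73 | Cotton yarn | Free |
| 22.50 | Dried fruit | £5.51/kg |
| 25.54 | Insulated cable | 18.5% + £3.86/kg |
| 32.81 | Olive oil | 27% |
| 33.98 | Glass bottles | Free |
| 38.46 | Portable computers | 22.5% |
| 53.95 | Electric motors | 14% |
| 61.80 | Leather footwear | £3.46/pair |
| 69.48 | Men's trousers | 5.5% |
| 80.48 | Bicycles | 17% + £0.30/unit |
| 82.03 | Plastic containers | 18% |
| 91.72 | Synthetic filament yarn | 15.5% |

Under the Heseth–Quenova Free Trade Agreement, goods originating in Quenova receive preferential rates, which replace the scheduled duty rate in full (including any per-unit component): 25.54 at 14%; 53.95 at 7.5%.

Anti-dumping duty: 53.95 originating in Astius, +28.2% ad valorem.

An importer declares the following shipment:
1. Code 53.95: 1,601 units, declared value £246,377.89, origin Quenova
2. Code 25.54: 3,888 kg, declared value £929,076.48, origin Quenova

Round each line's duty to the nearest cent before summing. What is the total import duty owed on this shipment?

Line 1 (53.95, Quenova, 1,601 units, £246,377.89):
Base rate for 53.95 is 14%.
Origin Quenova qualifies under the Heseth–Quenova agreement and 53.95 is covered: preferential rate 7.5% applies instead.
The additional-duty order on 53.95 targets Astius, not Quenova; it does not apply.
Duty = £246,377.89 × 7.5% = £18,478.34.
Line 2 (25.54, Quenova, 3,888 kg, £929,076.48):
Base rate for 25.54 is 18.5% + £3.86/kg.
Origin Quenova qualifies under the Heseth–Quenova agreement and 25.54 is covered: preferential rate 14% applies instead.
Duty = £929,076.48 × 14% = £130,070.71.
Total = £18,478.34 + £130,070.71 = £148,549.05.

£148,549.05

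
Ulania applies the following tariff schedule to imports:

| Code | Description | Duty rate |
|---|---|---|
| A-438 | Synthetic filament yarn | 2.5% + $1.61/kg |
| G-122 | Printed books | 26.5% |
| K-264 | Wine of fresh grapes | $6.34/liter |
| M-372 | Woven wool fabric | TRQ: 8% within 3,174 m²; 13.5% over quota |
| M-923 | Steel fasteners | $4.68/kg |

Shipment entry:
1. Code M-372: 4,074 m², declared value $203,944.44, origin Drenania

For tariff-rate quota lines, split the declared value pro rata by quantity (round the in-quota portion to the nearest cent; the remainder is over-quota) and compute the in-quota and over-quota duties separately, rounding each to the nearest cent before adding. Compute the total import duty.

$18,793.53

Line 1 (M-372, Drenania, 4,074 m², $203,944.44):
Code M-372 is under a tariff-rate quota (threshold 3,174 m²). In-quota: 3,174 m² at 8%; over-quota: 900 m² at 13.5%.
Pro-rata value split: in-quota = $203,944.44 × 3,174/4,074 = $158,890.44; over-quota = $203,944.44 − $158,890.44 = $45,054.00.
In-quota duty = $158,890.44 × 8% = $12,711.24. Over-quota duty = $45,054.00 × 13.5% = $6,082.29.
Line duty = $12,711.24 + $6,082.29 = $18,793.53.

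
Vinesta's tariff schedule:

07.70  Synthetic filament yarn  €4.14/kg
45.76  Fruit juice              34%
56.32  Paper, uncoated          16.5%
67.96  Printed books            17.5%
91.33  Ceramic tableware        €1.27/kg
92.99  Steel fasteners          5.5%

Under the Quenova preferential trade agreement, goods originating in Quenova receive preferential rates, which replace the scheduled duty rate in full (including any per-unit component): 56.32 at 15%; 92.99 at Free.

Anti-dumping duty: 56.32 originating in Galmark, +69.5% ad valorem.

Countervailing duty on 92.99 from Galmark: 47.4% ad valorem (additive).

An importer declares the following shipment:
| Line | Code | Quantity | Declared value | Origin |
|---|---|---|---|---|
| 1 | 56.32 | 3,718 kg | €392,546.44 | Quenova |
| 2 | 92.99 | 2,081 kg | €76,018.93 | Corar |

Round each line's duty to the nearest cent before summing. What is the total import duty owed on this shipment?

Line 1 (56.32, Quenova, 3,718 kg, €392,546.44):
Base rate for 56.32 is 16.5%.
Origin Quenova qualifies under the Vinesta–Quenova agreement and 56.32 is covered: preferential rate 15% applies instead.
The additional-duty order on 56.32 targets Galmark, not Quenova; it does not apply.
Duty = €392,546.44 × 15% = €58,881.97.
Line 2 (92.99, Corar, 2,081 kg, €76,018.93):
Base rate for 92.99 is 5.5%.
92.99 has an FTA preferential rate, but origin Corar is not Quenova; base rate stands.
The additional-duty order on 92.99 targets Galmark, not Corar; it does not apply.
Duty = €76,018.93 × 5.5% = €4,181.04.
Total = €58,881.97 + €4,181.04 = €63,063.01.

€63,063.01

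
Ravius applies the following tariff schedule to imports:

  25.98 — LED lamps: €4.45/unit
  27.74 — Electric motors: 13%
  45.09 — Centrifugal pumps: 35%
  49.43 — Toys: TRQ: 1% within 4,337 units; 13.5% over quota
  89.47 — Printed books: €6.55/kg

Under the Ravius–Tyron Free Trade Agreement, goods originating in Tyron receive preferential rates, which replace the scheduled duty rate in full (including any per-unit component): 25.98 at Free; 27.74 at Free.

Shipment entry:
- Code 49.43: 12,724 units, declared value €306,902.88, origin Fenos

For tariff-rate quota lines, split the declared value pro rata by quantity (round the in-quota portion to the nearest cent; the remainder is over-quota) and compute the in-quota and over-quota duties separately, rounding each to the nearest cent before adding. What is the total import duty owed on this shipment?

Line 1 (49.43, Fenos, 12,724 units, €306,902.88):
Code 49.43 is under a tariff-rate quota (threshold 4,337 units). In-quota: 4,337 units at 1%; over-quota: 8,387 units at 13.5%.
Pro-rata value split: in-quota = €306,902.88 × 4,337/12,724 = €104,608.44; over-quota = €306,902.88 − €104,608.44 = €202,294.44.
In-quota duty = €104,608.44 × 1% = €1,046.08. Over-quota duty = €202,294.44 × 13.5% = €27,309.75.
Line duty = €1,046.08 + €27,309.75 = €28,355.83.

€28,355.83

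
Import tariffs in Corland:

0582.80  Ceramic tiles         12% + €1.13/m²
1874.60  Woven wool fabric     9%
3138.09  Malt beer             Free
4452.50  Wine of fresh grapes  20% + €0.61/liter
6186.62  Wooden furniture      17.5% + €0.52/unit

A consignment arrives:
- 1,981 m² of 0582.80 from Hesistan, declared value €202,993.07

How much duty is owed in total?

Line 1 (0582.80, Hesistan, 1,981 m², €202,993.07):
Base rate for 0582.80 is 12% + €1.13/m².
Duty = €202,993.07 × 12% + 1,981 × €1.13 = €26,597.70.

€26,597.70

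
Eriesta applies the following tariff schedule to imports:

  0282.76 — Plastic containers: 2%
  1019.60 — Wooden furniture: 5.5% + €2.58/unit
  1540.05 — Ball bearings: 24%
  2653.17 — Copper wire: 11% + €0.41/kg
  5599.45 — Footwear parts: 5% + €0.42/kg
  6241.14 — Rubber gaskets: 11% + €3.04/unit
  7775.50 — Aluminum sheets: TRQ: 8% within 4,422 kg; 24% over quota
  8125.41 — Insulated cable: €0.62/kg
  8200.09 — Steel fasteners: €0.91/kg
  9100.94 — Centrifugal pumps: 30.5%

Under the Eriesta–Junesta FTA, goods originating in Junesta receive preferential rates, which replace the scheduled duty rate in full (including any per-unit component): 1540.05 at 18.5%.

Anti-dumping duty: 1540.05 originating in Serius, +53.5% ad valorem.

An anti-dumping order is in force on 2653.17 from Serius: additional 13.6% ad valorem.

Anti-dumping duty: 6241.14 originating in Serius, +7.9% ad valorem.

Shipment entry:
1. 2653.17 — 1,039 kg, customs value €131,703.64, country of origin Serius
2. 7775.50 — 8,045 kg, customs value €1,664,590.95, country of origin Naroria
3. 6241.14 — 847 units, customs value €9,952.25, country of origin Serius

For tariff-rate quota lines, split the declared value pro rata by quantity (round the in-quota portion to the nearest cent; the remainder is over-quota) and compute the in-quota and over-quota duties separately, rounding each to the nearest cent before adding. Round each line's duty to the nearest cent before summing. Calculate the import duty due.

Line 1 (2653.17, Serius, 1,039 kg, €131,703.64):
Base rate for 2653.17 is 11% + €0.41/kg.
Additional duty on 2653.17 from Serius: +13.6%. Applied ad valorem rate: 11% + 13.6% = 24.6%.
Duty = €131,703.64 × 24.6% + 1,039 × €0.41 = €32,825.09.
Line 2 (7775.50, Naroria, 8,045 kg, €1,664,590.95):
Code 7775.50 is under a tariff-rate quota (threshold 4,422 kg). In-quota: 4,422 kg at 8%; over-quota: 3,623 kg at 24%.
Pro-rata value split: in-quota = €1,664,590.95 × 4,422/8,045 = €914,956.02; over-quota = €1,664,590.95 − €914,956.02 = €749,634.93.
In-quota duty = €914,956.02 × 8% = €73,196.48. Over-quota duty = €749,634.93 × 24% = €179,912.38.
Line duty = €73,196.48 + €179,912.38 = €253,108.86.
Line 3 (6241.14, Serius, 847 units, €9,952.25):
Base rate for 6241.14 is 11% + €3.04/unit.
Additional duty on 6241.14 from Serius: +7.9%. Applied ad valorem rate: 11% + 7.9% = 18.9%.
Duty = €9,952.25 × 18.9% + 847 × €3.04 = €4,455.86.
Total = €32,825.09 + €253,108.86 + €4,455.86 = €290,389.81.

€290,389.81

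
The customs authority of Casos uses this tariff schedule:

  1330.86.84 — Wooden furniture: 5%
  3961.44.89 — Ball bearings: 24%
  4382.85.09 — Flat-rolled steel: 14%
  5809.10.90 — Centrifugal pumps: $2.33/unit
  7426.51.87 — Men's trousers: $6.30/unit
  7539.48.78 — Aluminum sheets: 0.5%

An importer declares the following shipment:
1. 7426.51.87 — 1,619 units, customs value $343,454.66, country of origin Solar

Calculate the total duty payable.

Line 1 (7426.51.87, Solar, 1,619 units, $343,454.66):
Base rate for 7426.51.87 is $6.30/unit.
Duty = 1,619 × $6.30 = $10,199.70.

$10,199.70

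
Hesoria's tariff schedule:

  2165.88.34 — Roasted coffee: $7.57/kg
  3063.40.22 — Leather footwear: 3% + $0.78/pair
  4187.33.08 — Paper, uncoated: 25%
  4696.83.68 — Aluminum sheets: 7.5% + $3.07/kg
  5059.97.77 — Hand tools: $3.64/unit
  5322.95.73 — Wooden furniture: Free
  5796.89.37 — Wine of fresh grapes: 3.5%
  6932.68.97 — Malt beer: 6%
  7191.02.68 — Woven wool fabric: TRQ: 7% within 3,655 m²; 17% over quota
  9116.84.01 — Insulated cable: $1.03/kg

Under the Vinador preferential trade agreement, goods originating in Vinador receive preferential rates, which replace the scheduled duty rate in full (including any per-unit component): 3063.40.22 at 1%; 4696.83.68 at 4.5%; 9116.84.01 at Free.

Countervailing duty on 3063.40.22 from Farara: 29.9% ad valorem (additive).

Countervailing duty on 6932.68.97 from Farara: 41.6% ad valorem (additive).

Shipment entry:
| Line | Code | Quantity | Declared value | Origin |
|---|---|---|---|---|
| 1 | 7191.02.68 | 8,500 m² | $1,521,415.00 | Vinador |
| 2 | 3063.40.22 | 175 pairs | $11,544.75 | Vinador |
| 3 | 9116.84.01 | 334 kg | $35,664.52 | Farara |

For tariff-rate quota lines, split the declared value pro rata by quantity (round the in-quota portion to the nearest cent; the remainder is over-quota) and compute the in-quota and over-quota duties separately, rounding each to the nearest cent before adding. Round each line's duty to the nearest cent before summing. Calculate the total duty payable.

$193,679.17

Line 1 (7191.02.68, Vinador, 8,500 m², $1,521,415.00):
Code 7191.02.68 is under a tariff-rate quota (threshold 3,655 m²). In-quota: 3,655 m² at 7%; over-quota: 4,845 m² at 17%.
Pro-rata value split: in-quota = $1,521,415.00 × 3,655/8,500 = $654,208.45; over-quota = $1,521,415.00 − $654,208.45 = $867,206.55.
In-quota duty = $654,208.45 × 7% = $45,794.59. Over-quota duty = $867,206.55 × 17% = $147,425.11.
Line duty = $45,794.59 + $147,425.11 = $193,219.70.
Line 2 (3063.40.22, Vinador, 175 pairs, $11,544.75):
Base rate for 3063.40.22 is 3% + $0.78/pair.
Origin Vinador qualifies under the Hesoria–Vinador agreement and 3063.40.22 is covered: preferential rate 1% applies instead.
The additional-duty order on 3063.40.22 targets Farara, not Vinador; it does not apply.
Duty = $11,544.75 × 1% = $115.45.
Line 3 (9116.84.01, Farara, 334 kg, $35,664.52):
Base rate for 9116.84.01 is $1.03/kg.
9116.84.01 has an FTA preferential rate, but origin Farara is not Vinador; base rate stands.
Duty = 334 × $1.03 = $344.02.
Total = $193,219.70 + $115.45 + $344.02 = $193,679.17.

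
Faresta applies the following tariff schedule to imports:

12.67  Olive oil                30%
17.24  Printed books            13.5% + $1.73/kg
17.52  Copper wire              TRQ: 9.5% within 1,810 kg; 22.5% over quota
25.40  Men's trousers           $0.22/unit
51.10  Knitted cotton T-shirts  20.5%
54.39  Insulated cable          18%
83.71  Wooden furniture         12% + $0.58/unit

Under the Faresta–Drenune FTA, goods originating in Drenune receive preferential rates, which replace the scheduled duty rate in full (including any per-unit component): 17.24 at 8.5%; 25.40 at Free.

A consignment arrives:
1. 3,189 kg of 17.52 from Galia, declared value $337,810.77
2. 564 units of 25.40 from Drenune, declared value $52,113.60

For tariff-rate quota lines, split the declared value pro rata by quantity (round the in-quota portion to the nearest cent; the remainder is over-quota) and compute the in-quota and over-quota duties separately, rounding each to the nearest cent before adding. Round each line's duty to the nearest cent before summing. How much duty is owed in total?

$51,082.09

Line 1 (17.52, Galia, 3,189 kg, $337,810.77):
Code 17.52 is under a tariff-rate quota (threshold 1,810 kg). In-quota: 1,810 kg at 9.5%; over-quota: 1,379 kg at 22.5%.
Pro-rata value split: in-quota = $337,810.77 × 1,810/3,189 = $191,733.30; over-quota = $337,810.77 − $191,733.30 = $146,077.47.
In-quota duty = $191,733.30 × 9.5% = $18,214.66. Over-quota duty = $146,077.47 × 22.5% = $32,867.43.
Line duty = $18,214.66 + $32,867.43 = $51,082.09.
Line 2 (25.40, Drenune, 564 units, $52,113.60):
Base rate for 25.40 is $0.22/unit.
Origin Drenune qualifies under the Faresta–Drenune agreement and 25.40 is covered: preferential rate Free applies instead.
Duty = $52,113.60 × 0% = $0.00.
Total = $51,082.09 + $0.00 = $51,082.09.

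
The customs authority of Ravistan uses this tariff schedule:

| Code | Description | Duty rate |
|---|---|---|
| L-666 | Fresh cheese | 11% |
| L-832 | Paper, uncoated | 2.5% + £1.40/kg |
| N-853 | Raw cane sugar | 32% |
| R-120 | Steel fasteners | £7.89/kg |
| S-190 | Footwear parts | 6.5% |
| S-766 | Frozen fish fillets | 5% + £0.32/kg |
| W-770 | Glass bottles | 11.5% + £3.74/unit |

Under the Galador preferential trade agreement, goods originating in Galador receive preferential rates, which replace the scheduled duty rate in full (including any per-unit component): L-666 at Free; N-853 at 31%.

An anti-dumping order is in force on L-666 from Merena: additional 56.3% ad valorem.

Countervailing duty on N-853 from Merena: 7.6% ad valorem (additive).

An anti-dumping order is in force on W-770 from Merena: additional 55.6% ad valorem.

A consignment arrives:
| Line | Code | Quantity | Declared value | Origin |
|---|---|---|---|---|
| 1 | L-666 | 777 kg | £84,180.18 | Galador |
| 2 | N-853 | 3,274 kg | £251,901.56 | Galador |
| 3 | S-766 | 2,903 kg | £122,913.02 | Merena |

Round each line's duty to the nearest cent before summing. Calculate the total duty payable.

£85,164.09

Line 1 (L-666, Galador, 777 kg, £84,180.18):
Base rate for L-666 is 11%.
Origin Galador qualifies under the Ravistan–Galador agreement and L-666 is covered: preferential rate Free applies instead.
The additional-duty order on L-666 targets Merena, not Galador; it does not apply.
Duty = £84,180.18 × 0% = £0.00.
Line 2 (N-853, Galador, 3,274 kg, £251,901.56):
Base rate for N-853 is 32%.
Origin Galador qualifies under the Ravistan–Galador agreement and N-853 is covered: preferential rate 31% applies instead.
The additional-duty order on N-853 targets Merena, not Galador; it does not apply.
Duty = £251,901.56 × 31% = £78,089.48.
Line 3 (S-766, Merena, 2,903 kg, £122,913.02):
Base rate for S-766 is 5% + £0.32/kg.
Duty = £122,913.02 × 5% + 2,903 × £0.32 = £7,074.61.
Total = £0.00 + £78,089.48 + £7,074.61 = £85,164.09.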